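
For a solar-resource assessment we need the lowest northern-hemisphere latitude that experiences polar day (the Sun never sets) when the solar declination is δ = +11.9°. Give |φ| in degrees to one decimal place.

Polar day requires cos H₀ = −tan φ tan δ ≤ −1, i.e. tan φ tan δ ≥ 1.
The boundary is |tan φ| · |tan δ| = 1, so |φ| = 90° − |δ| = 90° − 11.9° = 78.1° in the northern hemisphere.

|φ| = 78.1°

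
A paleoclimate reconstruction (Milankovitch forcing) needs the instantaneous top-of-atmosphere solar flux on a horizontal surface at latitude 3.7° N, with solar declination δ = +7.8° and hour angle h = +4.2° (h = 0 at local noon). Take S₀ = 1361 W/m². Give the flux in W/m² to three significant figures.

cos θ_z = sin φ sin δ + cos φ cos δ cos h = 0.008758 + 0.986028 = 0.994786.
Flux = S₀ · cos θ_z = 1361 × 0.994786 = 1354 W/m².

1.35e+03 W/m²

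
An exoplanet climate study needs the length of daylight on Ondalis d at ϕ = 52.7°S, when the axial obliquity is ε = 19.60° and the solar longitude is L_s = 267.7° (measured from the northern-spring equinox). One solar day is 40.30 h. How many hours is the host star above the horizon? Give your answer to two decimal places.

Solar declination: sin δ = sin ε · sin L_s = sin 19.60° × sin 267.7° = -0.33518, so δ = -19.584°.
cos h₀ = −tan ϕ · tan δ = −tan(-52.7°) × tan(-19.584°) = -0.4670, so h₀ = 2.0567 rad = 117.84°.
Daylight = 2h₀/(2π) × 40.30 h = (2.0567/π) × 40.30 = 26.38 h.

26.38 h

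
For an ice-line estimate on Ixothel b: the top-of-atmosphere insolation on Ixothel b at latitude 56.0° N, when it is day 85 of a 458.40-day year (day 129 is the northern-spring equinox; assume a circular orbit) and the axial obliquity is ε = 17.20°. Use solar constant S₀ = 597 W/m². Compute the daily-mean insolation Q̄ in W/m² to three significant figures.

Q̄ ≈ 66.6 W/m²

Solar longitude: λ_s = 360° × (85 − 129)/458.40 = -34.555°, i.e. -34.555° + 360° = 325.445°.
sin δ = sin 17.20° × sin 325.445° = -0.16772, so δ = -9.656°.
cos H₀ = −tan(+56.0°) tan(-9.656°) = 0.2522, H₀ = 1.3158 rad.
Bracket: H₀ sin φ sin δ + cos φ cos δ sin H₀ = 1.3158×0.82904×-0.16772 + 0.55919×0.98583×0.96767 = -0.182958 + 0.533444 = 0.350486.
Q̄ = (S₀/π) × [bracket] = (597/π) × 0.350486 = 66.60 W/m².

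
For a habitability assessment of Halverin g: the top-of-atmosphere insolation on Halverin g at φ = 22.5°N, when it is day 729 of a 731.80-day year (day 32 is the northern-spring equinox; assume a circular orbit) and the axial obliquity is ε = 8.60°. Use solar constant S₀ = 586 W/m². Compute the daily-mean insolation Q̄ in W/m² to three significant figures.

Solar longitude: λ_s = 360° × (729 − 32)/731.80 = 342.881°.
sin δ = sin 8.60° × sin 342.881° = -0.04402, so δ = -2.523°.
cos H₀ = −tan(+22.5°) tan(-2.523°) = 0.0183, H₀ = 1.5525 rad.
Bracket: H₀ sin φ sin δ + cos φ cos δ sin H₀ = 1.5525×0.38268×-0.04402 + 0.92388×0.99903×0.99983 = -0.026153 + 0.922827 = 0.896674.
Q̄ = (S₀/π) × [bracket] = (586/π) × 0.896674 = 167.3 W/m².

Q̄ ≈ 167 W/m²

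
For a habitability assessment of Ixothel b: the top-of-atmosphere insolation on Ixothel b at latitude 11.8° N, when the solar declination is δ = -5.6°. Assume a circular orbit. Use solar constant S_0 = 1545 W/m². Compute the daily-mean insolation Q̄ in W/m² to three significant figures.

Q̄ ≈ 464 W/m²

cos h₀ = −tan(+11.8°) tan(-5.600°) = 0.0205, h₀ = 1.5503 rad.
Bracket: h₀ sin ϕ sin δ + cos ϕ cos δ sin h₀ = 1.5503×0.20450×-0.09758 + 0.97887×0.99523×0.99979 = -0.030936 + 0.973996 = 0.943060.
Q̄ = (S_0/π) × [bracket] = (1545/π) × 0.943060 = 463.8 W/m².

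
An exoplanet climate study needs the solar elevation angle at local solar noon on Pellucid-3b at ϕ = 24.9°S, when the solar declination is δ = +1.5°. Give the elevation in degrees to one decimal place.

At local noon the hour angle is zero, so the zenith angle equals |ϕ − δ| = |-24.9° − (+1.500°)| = 26.400°.
Elevation = 90° − 26.400° = 63.6°.

63.6°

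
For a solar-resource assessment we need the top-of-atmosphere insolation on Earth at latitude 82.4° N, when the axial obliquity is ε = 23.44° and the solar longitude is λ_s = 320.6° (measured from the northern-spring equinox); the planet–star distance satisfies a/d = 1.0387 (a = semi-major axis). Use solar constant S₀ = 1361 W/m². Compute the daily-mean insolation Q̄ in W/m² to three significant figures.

Solar declination: sin δ = sin ε · sin λ_s = sin 23.44° × sin 320.6° = -0.25249, so δ = -14.625°.
cos H₀ = −tan(+82.4°) tan(-14.625°) = 1.9557 ≥ 1 ⇒ polar night, H₀ = 0 and Q̄ = 0.
Inverse-square distance factor (a/d)² = 1.0387² = 1.078898.

Q̄ ≈ 0.00 W/m²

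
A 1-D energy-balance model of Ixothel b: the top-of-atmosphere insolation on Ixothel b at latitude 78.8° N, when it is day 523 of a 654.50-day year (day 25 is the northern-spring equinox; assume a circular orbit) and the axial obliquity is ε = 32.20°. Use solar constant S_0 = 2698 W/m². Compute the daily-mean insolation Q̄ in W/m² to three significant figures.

Q̄ ≈ 0.00 W/m²

Solar longitude: L_s = 360° × (523 − 25)/654.50 = 273.919°.
sin δ = sin 32.20° × sin 273.919° = -0.53163, so δ = -32.116°.
cos h₀ = −tan(+78.8°) tan(-32.116°) = 3.1700 ≥ 1 ⇒ polar night, h₀ = 0 and Q̄ = 0.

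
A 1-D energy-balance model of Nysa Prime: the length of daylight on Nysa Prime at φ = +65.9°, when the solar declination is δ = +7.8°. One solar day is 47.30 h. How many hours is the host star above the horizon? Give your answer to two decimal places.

cos H₀ = −tan φ · tan δ = −tan(+65.9°) × tan(+7.800°) = -0.3062, so H₀ = 1.8820 rad = 107.83°.
Daylight = 2H₀/(2π) × 47.30 h = (1.8820/π) × 47.30 = 28.34 h.

28.34 h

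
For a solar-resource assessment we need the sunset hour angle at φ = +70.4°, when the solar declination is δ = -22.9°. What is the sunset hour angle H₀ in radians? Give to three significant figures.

H₀ = 0.00 rad

cos H₀ = −tan φ · tan δ = 1.1863 ≥ 1, so the Sun never rises (polar night) and H₀ = 0.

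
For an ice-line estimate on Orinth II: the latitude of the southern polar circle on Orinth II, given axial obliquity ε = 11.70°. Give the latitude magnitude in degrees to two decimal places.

78.30°

The polar circle is the lowest latitude that experiences at least one full rotation of continuous darkness at the northern-summer solstice; it lies at |φ| = 90° − ε = 90° − 11.70° = 78.30°.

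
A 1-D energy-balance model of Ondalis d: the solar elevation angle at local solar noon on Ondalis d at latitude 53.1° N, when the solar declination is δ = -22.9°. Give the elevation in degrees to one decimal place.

At local noon the hour angle is zero, so the zenith angle equals |ϕ − δ| = |+53.1° − (-22.900°)| = 76.000°.
Elevation = 90° − 76.000° = 14.0°.

14.0°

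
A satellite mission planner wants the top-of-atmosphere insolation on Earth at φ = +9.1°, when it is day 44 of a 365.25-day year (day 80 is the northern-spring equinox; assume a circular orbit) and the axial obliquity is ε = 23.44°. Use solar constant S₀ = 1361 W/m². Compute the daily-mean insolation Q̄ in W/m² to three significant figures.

Solar longitude: λ_s = 360° × (44 − 80)/365.25 = -35.483°, i.e. -35.483° + 360° = 324.517°.
sin δ = sin 23.44° × sin 324.517° = -0.23090, so δ = -13.350°.
cos H₀ = −tan(+9.1°) tan(-13.350°) = 0.0380, H₀ = 1.5328 rad.
Bracket: H₀ sin φ sin δ + cos φ cos δ sin H₀ = 1.5328×0.15816×-0.23090 + 0.98741×0.97298×0.99928 = -0.055977 + 0.960038 = 0.904061.
Q̄ = (S₀/π) × [bracket] = (1361/π) × 0.904061 = 391.7 W/m².

Q̄ ≈ 392 W/m²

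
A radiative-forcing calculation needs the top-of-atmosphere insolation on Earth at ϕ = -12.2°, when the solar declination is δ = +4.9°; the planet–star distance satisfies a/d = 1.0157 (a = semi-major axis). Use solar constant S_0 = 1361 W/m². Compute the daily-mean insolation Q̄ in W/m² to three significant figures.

cos h₀ = −tan(-12.2°) tan(+4.900°) = 0.0185, h₀ = 1.5523 rad.
Bracket: h₀ sin ϕ sin δ + cos ϕ cos δ sin h₀ = 1.5523×-0.21132×0.08542 + 0.97742×0.99635×0.99983 = -0.028020 + 0.973687 = 0.945667.
Inverse-square distance factor (a/d)² = 1.0157² = 1.031646.
Q̄ = (S_0/π) × 1.031646 × [bracket] = (1361/π) × 1.031646 × 0.945667 = 422.6 W/m².

Q̄ ≈ 423 W/m²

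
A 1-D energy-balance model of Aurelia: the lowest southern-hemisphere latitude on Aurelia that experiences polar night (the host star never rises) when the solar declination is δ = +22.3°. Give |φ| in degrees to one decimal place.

Polar night requires cos H₀ = −tan φ tan δ ≥ 1, i.e. tan φ tan δ ≤ −1.
The boundary is |tan φ| · |tan δ| = 1, so |φ| = 90° − |δ| = 90° − 22.3° = 67.7° in the southern hemisphere.

|φ| = 67.7°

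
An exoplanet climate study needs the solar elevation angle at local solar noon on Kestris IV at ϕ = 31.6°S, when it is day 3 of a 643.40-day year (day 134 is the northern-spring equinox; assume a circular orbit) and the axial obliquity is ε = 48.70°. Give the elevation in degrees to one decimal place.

75.6°

Solar longitude: L_s = 360° × (3 − 134)/643.40 = -73.298°, i.e. -73.298° + 360° = 286.702°.
sin δ = sin 48.70° × sin 286.702° = -0.71957, so δ = -46.019°.
At local noon the hour angle is zero, so the zenith angle equals |ϕ − δ| = |-31.6° − (-46.019°)| = 14.419°.
Elevation = 90° − 14.419° = 75.6°.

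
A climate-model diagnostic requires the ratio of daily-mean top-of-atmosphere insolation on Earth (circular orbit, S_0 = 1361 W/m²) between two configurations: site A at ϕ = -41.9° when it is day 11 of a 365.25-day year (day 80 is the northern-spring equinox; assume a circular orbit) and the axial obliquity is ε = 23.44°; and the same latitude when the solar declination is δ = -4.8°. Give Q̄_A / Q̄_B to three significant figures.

Q̄_A / Q̄_B ≈ 1.35

— Configuration A (ϕ=-41.9°):
Solar longitude: L_s = 360° × (11 − 80)/365.25 = -68.008°, i.e. -68.008° + 360° = 291.992°.
sin δ = sin 23.44° × sin 291.992° = -0.36884, so δ = -21.644°.
cos h₀ = −tan(-41.9°) tan(-21.644°) = -0.3560, h₀ = 1.9348 rad.
Bracket: h₀ sin ϕ sin δ + cos ϕ cos δ sin h₀ = 1.9348×-0.66783×-0.36884 + 0.74431×0.92949×0.93447 = 0.476585 + 0.646493 = 1.123078.
Q̄ = (S_0/π) × [bracket] = (1361/π) × 1.123078 = 486.54 W/m².
— Configuration B (ϕ=-41.9°):
cos h₀ = −tan(-41.9°) tan(-4.800°) = -0.0753, h₀ = 1.6462 rad.
Bracket: h₀ sin ϕ sin δ + cos ϕ cos δ sin h₀ = 1.6462×-0.66783×-0.08368 + 0.74431×0.99649×0.99716 = 0.091996 + 0.739591 = 0.831587.
Q̄ = (S_0/π) × [bracket] = (1361/π) × 0.831587 = 360.26 W/m².
Ratio Q̄_A / Q̄_B = 486.54 / 360.26 = 1.351.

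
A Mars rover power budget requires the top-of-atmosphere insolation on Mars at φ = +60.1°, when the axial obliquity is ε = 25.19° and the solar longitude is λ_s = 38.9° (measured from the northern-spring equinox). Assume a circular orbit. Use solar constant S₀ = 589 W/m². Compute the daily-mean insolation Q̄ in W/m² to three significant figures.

Q̄ ≈ 169 W/m²

Solar declination: sin δ = sin ε · sin λ_s = sin 25.19° × sin 38.9° = 0.26727, so δ = +15.502°.
cos H₀ = −tan(+60.1°) tan(+15.502°) = -0.4824, H₀ = 2.0741 rad.
Bracket: H₀ sin φ sin δ + cos φ cos δ sin H₀ = 2.0741×0.86690×0.26727 + 0.49849×0.96362×0.87598 = 0.480561 + 0.420781 = 0.901342.
Q̄ = (S₀/π) × [bracket] = (589/π) × 0.901342 = 169.0 W/m².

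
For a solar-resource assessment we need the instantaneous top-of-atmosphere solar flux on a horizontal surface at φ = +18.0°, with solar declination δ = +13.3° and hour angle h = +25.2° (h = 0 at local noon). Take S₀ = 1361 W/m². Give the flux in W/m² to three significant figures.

cos θ_z = sin φ sin δ + cos φ cos δ cos h = 0.071089 + 0.837461 = 0.908550.
Flux = S₀ · cos θ_z = 1361 × 0.908550 = 1237 W/m².

1.24e+03 W/m²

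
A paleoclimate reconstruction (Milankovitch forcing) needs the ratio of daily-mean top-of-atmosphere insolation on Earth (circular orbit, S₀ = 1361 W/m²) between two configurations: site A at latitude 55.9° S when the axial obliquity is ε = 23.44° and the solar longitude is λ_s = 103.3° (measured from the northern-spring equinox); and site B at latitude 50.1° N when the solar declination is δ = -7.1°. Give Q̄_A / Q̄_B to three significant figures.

Q̄_A / Q̄_B ≈ 0.235

— Configuration A (φ=-55.9°):
Solar declination: sin δ = sin ε · sin λ_s = sin 23.44° × sin 103.3° = 0.38712, so δ = +22.775°.
cos H₀ = −tan(-55.9°) tan(+22.775°) = 0.6201, H₀ = 0.9019 rad.
Bracket: H₀ sin φ sin δ + cos φ cos δ sin H₀ = 0.9019×-0.82806×0.38712 + 0.56064×0.92203×0.78450 = -0.289112 + 0.405529 = 0.116417.
Q̄ = (S₀/π) × [bracket] = (1361/π) × 0.116417 = 50.434 W/m².
— Configuration B (φ=+50.1°):
cos H₀ = −tan(+50.1°) tan(-7.100°) = 0.1490, H₀ = 1.4213 rad.
Bracket: H₀ sin φ sin δ + cos φ cos δ sin H₀ = 1.4213×0.76717×-0.12360 + 0.64145×0.99233×0.98884 = -0.134771 + 0.629426 = 0.494655.
Q̄ = (S₀/π) × [bracket] = (1361/π) × 0.494655 = 214.29 W/m².
Ratio Q̄_A / Q̄_B = 50.434 / 214.29 = 0.2354.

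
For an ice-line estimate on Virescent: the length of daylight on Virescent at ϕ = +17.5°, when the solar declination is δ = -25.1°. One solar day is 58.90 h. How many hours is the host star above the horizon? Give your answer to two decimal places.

26.67 h

cos h₀ = −tan ϕ · tan δ = −tan(+17.5°) × tan(-25.100°) = 0.1477, so h₀ = 1.4226 rad = 81.51°.
Daylight = 2h₀/(2π) × 58.90 h = (1.4226/π) × 58.90 = 26.67 h.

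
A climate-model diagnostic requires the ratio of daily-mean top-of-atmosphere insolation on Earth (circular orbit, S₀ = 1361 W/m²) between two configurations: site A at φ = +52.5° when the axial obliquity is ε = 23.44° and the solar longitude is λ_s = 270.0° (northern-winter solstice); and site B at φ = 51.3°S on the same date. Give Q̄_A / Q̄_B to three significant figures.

— Configuration A (φ=+52.5°):
Solar declination: sin δ = sin ε · sin λ_s = sin 23.44° × sin 270.0° = -0.39779, so δ = -23.440°.
cos H₀ = −tan(+52.5°) tan(-23.440°) = 0.5650, H₀ = 0.9703 rad.
Bracket: H₀ sin φ sin δ + cos φ cos δ sin H₀ = 0.9703×0.79335×-0.39779 + 0.60876×0.91748×0.82507 = -0.306214 + 0.460822 = 0.154608.
Q̄ = (S₀/π) × [bracket] = (1361/π) × 0.154608 = 66.979 W/m².
— Configuration B (φ=-51.3°):
cos H₀ = −tan(-51.3°) tan(-23.440°) = -0.5412, H₀ = 2.1426 rad.
Bracket: H₀ sin φ sin δ + cos φ cos δ sin H₀ = 2.1426×-0.78043×-0.39779 + 0.62524×0.91748×0.84091 = 0.665164 + 0.482384 = 1.147548.
Q̄ = (S₀/π) × [bracket] = (1361/π) × 1.147548 = 497.14 W/m².
Ratio Q̄_A / Q̄_B = 66.979 / 497.14 = 0.1347.

Q̄_A / Q̄_B ≈ 0.135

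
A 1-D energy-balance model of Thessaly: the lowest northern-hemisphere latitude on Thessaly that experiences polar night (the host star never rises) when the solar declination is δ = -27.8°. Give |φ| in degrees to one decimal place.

Polar night requires cos H₀ = −tan φ tan δ ≥ 1, i.e. tan φ tan δ ≤ −1.
The boundary is |tan φ| · |tan δ| = 1, so |φ| = 90° − |δ| = 90° − 27.8° = 62.2° in the northern hemisphere.

|φ| = 62.2°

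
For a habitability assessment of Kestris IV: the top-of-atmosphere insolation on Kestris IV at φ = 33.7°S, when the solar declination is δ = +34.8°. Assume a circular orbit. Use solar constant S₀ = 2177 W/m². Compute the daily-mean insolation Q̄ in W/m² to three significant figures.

Q̄ ≈ 181 W/m²

cos H₀ = −tan(-33.7°) tan(+34.800°) = 0.4635, H₀ = 1.0888 rad.
Bracket: H₀ sin φ sin δ + cos φ cos δ sin H₀ = 1.0888×-0.55484×0.57071 + 0.83195×0.82115×0.88609 = -0.344771 + 0.605337 = 0.260566.
Q̄ = (S₀/π) × [bracket] = (2177/π) × 0.260566 = 180.6 W/m².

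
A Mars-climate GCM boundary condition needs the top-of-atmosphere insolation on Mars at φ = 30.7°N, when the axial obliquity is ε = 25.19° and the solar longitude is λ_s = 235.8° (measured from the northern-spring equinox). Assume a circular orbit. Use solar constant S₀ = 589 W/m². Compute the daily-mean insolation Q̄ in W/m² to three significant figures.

Solar declination: sin δ = sin ε · sin λ_s = sin 25.19° × sin 235.8° = -0.35202, so δ = -20.611°.
cos H₀ = −tan(+30.7°) tan(-20.611°) = 0.2233, H₀ = 1.3456 rad.
Bracket: H₀ sin φ sin δ + cos φ cos δ sin H₀ = 1.3456×0.51054×-0.35202 + 0.85985×0.93599×0.97475 = -0.241832 + 0.784490 = 0.542658.
Q̄ = (S₀/π) × [bracket] = (589/π) × 0.542658 = 101.7 W/m².

Q̄ ≈ 102 W/m²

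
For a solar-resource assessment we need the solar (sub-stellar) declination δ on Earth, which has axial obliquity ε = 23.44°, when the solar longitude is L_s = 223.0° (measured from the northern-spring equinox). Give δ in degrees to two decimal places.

δ = -15.74°

sin δ = sin ε · sin L_s = sin 23.44° × sin 223.0° = -0.271291.
δ = arcsin(-0.271291) = -15.74°.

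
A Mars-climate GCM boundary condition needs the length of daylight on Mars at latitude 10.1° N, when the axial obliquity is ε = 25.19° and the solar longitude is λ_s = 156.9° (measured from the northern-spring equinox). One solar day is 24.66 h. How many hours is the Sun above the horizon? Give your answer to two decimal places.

Solar declination: sin δ = sin ε · sin λ_s = sin 25.19° × sin 156.9° = 0.16699, so δ = +9.613°.
cos H₀ = −tan φ · tan δ = −tan(+10.1°) × tan(+9.613°) = -0.0302, so H₀ = 1.6010 rad = 91.73°.
Daylight = 2H₀/(2π) × 24.66 h = (1.6010/π) × 24.66 = 12.57 h.

12.57 h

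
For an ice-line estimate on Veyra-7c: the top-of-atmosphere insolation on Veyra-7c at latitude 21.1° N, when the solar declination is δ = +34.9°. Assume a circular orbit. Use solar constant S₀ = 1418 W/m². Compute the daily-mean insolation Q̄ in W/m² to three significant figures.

cos H₀ = −tan(+21.1°) tan(+34.900°) = -0.2692, H₀ = 1.8433 rad.
Bracket: H₀ sin φ sin δ + cos φ cos δ sin H₀ = 1.8433×0.36000×0.57215 + 0.93295×0.82015×0.96309 = 0.379672 + 0.736917 = 1.116589.
Q̄ = (S₀/π) × [bracket] = (1418/π) × 1.116589 = 504.0 W/m².

Q̄ ≈ 504 W/m²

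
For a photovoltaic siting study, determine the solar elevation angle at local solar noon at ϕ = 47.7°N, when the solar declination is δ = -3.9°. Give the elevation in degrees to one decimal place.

At local noon the hour angle is zero, so the zenith angle equals |ϕ − δ| = |+47.7° − (-3.900°)| = 51.600°.
Elevation = 90° − 51.600° = 38.4°.

38.4°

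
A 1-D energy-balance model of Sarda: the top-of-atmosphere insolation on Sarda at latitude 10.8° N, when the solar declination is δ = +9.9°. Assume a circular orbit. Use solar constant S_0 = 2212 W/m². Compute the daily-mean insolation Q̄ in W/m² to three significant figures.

cos h₀ = −tan(+10.8°) tan(+9.900°) = -0.0333, h₀ = 1.6041 rad.
Bracket: h₀ sin ϕ sin δ + cos ϕ cos δ sin h₀ = 1.6041×0.18738×0.17193 + 0.98229×0.98511×0.99945 = 0.051678 + 0.967131 = 1.018809.
Q̄ = (S_0/π) × [bracket] = (2212/π) × 1.018809 = 717.3 W/m².

Q̄ ≈ 717 W/m²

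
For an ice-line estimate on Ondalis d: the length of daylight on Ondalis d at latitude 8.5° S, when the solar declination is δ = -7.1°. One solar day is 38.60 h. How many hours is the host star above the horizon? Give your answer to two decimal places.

cos h₀ = −tan ϕ · tan δ = −tan(-8.5°) × tan(-7.100°) = -0.0186, so h₀ = 1.5894 rad = 91.07°.
Daylight = 2h₀/(2π) × 38.60 h = (1.5894/π) × 38.60 = 19.53 h.

19.53 h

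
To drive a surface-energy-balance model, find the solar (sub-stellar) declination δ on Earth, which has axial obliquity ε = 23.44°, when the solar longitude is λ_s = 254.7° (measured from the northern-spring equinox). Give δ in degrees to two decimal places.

sin δ = sin ε · sin λ_s = sin 23.44° × sin 254.7° = -0.383690.
δ = arcsin(-0.383690) = -22.56°.

δ = -22.56°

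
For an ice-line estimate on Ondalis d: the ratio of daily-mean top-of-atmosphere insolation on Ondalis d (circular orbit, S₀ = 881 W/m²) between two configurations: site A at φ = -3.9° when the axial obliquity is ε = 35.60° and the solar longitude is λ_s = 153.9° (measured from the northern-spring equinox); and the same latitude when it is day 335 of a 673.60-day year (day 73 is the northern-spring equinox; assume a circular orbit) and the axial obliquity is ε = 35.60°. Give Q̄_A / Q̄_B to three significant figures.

— Configuration A (φ=-3.9°):
Solar declination: sin δ = sin ε · sin λ_s = sin 35.60° × sin 153.9° = 0.25610, so δ = +14.839°.
cos H₀ = −tan(-3.9°) tan(+14.839°) = 0.0181, H₀ = 1.5527 rad.
Bracket: H₀ sin φ sin δ + cos φ cos δ sin H₀ = 1.5527×-0.06802×0.25610 + 0.99768×0.96665×0.99984 = -0.027048 + 0.964253 = 0.937205.
Q̄ = (S₀/π) × [bracket] = (881/π) × 0.937205 = 262.82 W/m².
— Configuration B (φ=-3.9°):
Solar longitude: λ_s = 360° × (335 − 73)/673.60 = 140.024°.
sin δ = sin 35.60° × sin 140.024° = 0.37400, so δ = +21.962°.
cos H₀ = −tan(-3.9°) tan(+21.962°) = 0.0275, H₀ = 1.5433 rad.
Bracket: H₀ sin φ sin δ + cos φ cos δ sin H₀ = 1.5433×-0.06802×0.37400 + 0.99768×0.92743×0.99962 = -0.039261 + 0.924927 = 0.885666.
Q̄ = (S₀/π) × [bracket] = (881/π) × 0.885666 = 248.37 W/m².
Ratio Q̄_A / Q̄_B = 262.82 / 248.37 = 1.058.

Q̄_A / Q̄_B ≈ 1.06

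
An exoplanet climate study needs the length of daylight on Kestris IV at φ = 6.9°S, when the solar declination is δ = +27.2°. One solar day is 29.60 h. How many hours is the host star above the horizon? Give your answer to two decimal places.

14.21 h

cos H₀ = −tan φ · tan δ = −tan(-6.9°) × tan(+27.200°) = 0.0622, so H₀ = 1.5086 rad = 86.43°.
Daylight = 2H₀/(2π) × 29.60 h = (1.5086/π) × 29.60 = 14.21 h.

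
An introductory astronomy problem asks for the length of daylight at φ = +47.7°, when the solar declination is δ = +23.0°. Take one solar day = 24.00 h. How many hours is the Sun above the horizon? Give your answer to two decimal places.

15.71 h

cos H₀ = −tan φ · tan δ = −tan(+47.7°) × tan(+23.000°) = -0.4665, so H₀ = 2.0561 rad = 117.81°.
Daylight = 2H₀/(2π) × 24.00 h = (2.0561/π) × 24.00 = 15.71 h.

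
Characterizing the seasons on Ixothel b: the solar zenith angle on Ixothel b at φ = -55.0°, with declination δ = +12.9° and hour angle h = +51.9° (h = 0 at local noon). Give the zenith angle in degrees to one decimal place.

θ_z = 80.7°

cos θ_z = sin φ sin δ + cos φ cos δ cos h = -0.182876 + 0.344985 = 0.162109.
θ_z = arccos(0.162109) = 80.7°.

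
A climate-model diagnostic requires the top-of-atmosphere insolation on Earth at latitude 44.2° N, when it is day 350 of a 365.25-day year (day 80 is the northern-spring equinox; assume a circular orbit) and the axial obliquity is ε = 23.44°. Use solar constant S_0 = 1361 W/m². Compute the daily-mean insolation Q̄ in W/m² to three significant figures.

Solar longitude: L_s = 360° × (350 − 80)/365.25 = 266.119°.
sin δ = sin 23.44° × sin 266.119° = -0.39688, so δ = -23.383°.
cos h₀ = −tan(+44.2°) tan(-23.383°) = 0.4205, h₀ = 1.1368 rad.
Bracket: h₀ sin ϕ sin δ + cos ϕ cos δ sin h₀ = 1.1368×0.69717×-0.39688 + 0.71691×0.91787×0.90730 = -0.314544 + 0.597031 = 0.282487.
Q̄ = (S_0/π) × [bracket] = (1361/π) × 0.282487 = 122.4 W/m².

Q̄ ≈ 122 W/m²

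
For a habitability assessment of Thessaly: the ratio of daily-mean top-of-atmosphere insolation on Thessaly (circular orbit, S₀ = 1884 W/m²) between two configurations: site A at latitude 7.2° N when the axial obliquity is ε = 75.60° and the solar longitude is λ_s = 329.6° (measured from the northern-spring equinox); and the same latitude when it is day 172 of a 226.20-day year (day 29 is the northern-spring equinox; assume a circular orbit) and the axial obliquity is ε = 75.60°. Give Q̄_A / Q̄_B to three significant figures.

Q̄_A / Q̄_B ≈ 1.38

— Configuration A (φ=+7.2°):
Solar declination: sin δ = sin ε · sin λ_s = sin 75.60° × sin 329.6° = -0.49014, so δ = -29.350°.
cos H₀ = −tan(+7.2°) tan(-29.350°) = 0.0710, H₀ = 1.4997 rad.
Bracket: H₀ sin φ sin δ + cos φ cos δ sin H₀ = 1.4997×0.12533×-0.49014 + 0.99211×0.87165×0.99747 = -0.092125 + 0.862585 = 0.770460.
Q̄ = (S₀/π) × [bracket] = (1884/π) × 0.770460 = 462.04 W/m².
— Configuration B (φ=+7.2°):
Solar longitude: λ_s = 360° × (172 − 29)/226.20 = 227.586°.
sin δ = sin 75.60° × sin 227.586° = -0.71510, so δ = -45.651°.
cos H₀ = −tan(+7.2°) tan(-45.651°) = 0.1292, H₀ = 1.4412 rad.
Bracket: H₀ sin φ sin δ + cos φ cos δ sin H₀ = 1.4412×0.12533×-0.71510 + 0.99211×0.69902×0.99161 = -0.129165 + 0.687686 = 0.558521.
Q̄ = (S₀/π) × [bracket] = (1884/π) × 0.558521 = 334.94 W/m².
Ratio Q̄_A / Q̄_B = 462.04 / 334.94 = 1.379.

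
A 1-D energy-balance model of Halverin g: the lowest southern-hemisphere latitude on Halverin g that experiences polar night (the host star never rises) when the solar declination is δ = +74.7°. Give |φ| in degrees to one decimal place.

|φ| = 15.3°

Polar night requires cos H₀ = −tan φ tan δ ≥ 1, i.e. tan φ tan δ ≤ −1.
The boundary is |tan φ| · |tan δ| = 1, so |φ| = 90° − |δ| = 90° − 74.7° = 15.3° in the southern hemisphere.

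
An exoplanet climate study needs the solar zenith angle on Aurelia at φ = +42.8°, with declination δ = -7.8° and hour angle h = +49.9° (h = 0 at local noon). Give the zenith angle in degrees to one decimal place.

θ_z = 67.9°

cos θ_z = sin φ sin δ + cos φ cos δ cos h = -0.092211 + 0.468240 = 0.376029.
θ_z = arccos(0.376029) = 67.9°.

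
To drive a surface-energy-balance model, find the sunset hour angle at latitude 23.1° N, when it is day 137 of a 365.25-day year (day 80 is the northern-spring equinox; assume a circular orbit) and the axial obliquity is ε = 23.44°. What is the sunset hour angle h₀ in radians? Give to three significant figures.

Solar longitude: L_s = 360° × (137 − 80)/365.25 = 56.181°.
sin δ = sin 23.44° × sin 56.181° = 0.33048, so δ = +19.298°.
cos h₀ = −tan ϕ · tan δ = −tan(+23.1°) × tan(+19.298°) = -0.1494, so h₀ = 1.7207 rad = 98.59°.

h₀ = 1.72 rad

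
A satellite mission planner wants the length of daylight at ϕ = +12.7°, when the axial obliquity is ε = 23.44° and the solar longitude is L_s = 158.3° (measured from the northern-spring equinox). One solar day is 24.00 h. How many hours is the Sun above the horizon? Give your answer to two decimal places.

12.26 h

Solar declination: sin δ = sin ε · sin L_s = sin 23.44° × sin 158.3° = 0.14708, so δ = +8.458°.
cos h₀ = −tan ϕ · tan δ = −tan(+12.7°) × tan(+8.458°) = -0.0335, so h₀ = 1.6043 rad = 91.92°.
Daylight = 2h₀/(2π) × 24.00 h = (1.6043/π) × 24.00 = 12.26 h.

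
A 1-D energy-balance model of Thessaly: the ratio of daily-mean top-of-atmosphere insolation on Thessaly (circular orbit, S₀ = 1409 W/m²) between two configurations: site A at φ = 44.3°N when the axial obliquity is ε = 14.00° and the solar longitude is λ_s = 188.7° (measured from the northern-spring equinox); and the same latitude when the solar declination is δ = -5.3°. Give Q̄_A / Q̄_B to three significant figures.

Q̄_A / Q̄_B ≈ 1.10

— Configuration A (φ=+44.3°):
Solar declination: sin δ = sin ε · sin λ_s = sin 14.00° × sin 188.7° = -0.03659, so δ = -2.097°.
cos H₀ = −tan(+44.3°) tan(-2.097°) = 0.0357, H₀ = 1.5351 rad.
Bracket: H₀ sin φ sin δ + cos φ cos δ sin H₀ = 1.5351×0.69842×-0.03659 + 0.71569×0.99933×0.99936 = -0.039230 + 0.714753 = 0.675523.
Q̄ = (S₀/π) × [bracket] = (1409/π) × 0.675523 = 302.97 W/m².
— Configuration B (φ=+44.3°):
cos H₀ = −tan(+44.3°) tan(-5.300°) = 0.0905, H₀ = 1.4801 rad.
Bracket: H₀ sin φ sin δ + cos φ cos δ sin H₀ = 1.4801×0.69842×-0.09237 + 0.71569×0.99572×0.99589 = -0.095486 + 0.709698 = 0.614212.
Q̄ = (S₀/π) × [bracket] = (1409/π) × 0.614212 = 275.47 W/m².
Ratio Q̄_A / Q̄_B = 302.97 / 275.47 = 1.100.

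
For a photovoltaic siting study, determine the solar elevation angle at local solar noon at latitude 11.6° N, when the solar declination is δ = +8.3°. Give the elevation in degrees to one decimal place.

At local noon the hour angle is zero, so the zenith angle equals |φ − δ| = |+11.6° − (+8.300°)| = 3.300°.
Elevation = 90° − 3.300° = 86.7°.

86.7°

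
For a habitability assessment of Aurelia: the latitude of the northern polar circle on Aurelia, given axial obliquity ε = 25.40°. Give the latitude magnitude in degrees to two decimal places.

The polar circle is the lowest latitude that experiences at least one full rotation of continuous daylight at the northern-summer solstice; it lies at |φ| = 90° − ε = 90° − 25.40° = 64.60°.

64.60°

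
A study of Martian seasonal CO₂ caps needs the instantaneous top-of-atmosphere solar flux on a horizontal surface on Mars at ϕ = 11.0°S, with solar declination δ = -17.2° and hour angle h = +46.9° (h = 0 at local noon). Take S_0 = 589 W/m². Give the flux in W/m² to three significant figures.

cos θ_z = sin ϕ sin δ + cos ϕ cos δ cos h = 0.056424 + 0.640724 = 0.697148.
Flux = S_0 · cos θ_z = 589 × 0.697148 = 410.6 W/m².

411 W/m²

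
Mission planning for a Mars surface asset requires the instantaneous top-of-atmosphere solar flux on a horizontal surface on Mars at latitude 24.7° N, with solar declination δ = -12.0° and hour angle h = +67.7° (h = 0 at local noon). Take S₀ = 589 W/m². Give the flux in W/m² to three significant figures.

cos θ_z = sin φ sin δ + cos φ cos δ cos h = -0.086879 + 0.337206 = 0.250327.
Flux = S₀ · cos θ_z = 589 × 0.250327 = 147.4 W/m².

147 W/m²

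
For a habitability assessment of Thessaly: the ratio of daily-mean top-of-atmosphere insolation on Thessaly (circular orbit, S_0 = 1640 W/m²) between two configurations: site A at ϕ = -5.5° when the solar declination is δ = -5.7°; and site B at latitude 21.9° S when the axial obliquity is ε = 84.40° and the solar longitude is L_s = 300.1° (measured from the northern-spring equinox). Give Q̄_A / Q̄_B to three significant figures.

— Configuration A (ϕ=-5.5°):
cos h₀ = −tan(-5.5°) tan(-5.700°) = -0.0096, h₀ = 1.5804 rad.
Bracket: h₀ sin ϕ sin δ + cos ϕ cos δ sin h₀ = 1.5804×-0.09585×-0.09932 + 0.99540×0.99506×0.99995 = 0.015045 + 0.990433 = 1.005478.
Q̄ = (S_0/π) × [bracket] = (1640/π) × 1.005478 = 524.89 W/m².
— Configuration B (ϕ=-21.9°):
Solar declination: sin δ = sin ε · sin L_s = sin 84.40° × sin 300.1° = -0.86102, so δ = -59.432°.
cos h₀ = −tan(-21.9°) tan(-59.432°) = -0.6806, h₀ = 2.3194 rad.
Bracket: h₀ sin ϕ sin δ + cos ϕ cos δ sin h₀ = 2.3194×-0.37299×-0.86102 + 0.92784×0.50857×0.73266 = 0.744880 + 0.345721 = 1.090601.
Q̄ = (S_0/π) × [bracket] = (1640/π) × 1.090601 = 569.32 W/m².
Ratio Q̄_A / Q̄_B = 524.89 / 569.32 = 0.9220.

Q̄_A / Q̄_B ≈ 0.922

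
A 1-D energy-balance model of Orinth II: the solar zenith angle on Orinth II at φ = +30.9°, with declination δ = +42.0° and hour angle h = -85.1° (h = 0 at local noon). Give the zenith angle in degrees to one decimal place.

θ_z = 66.5°

cos θ_z = sin φ sin δ + cos φ cos δ cos h = 0.343626 + 0.054468 = 0.398094.
θ_z = arccos(0.398094) = 66.5°.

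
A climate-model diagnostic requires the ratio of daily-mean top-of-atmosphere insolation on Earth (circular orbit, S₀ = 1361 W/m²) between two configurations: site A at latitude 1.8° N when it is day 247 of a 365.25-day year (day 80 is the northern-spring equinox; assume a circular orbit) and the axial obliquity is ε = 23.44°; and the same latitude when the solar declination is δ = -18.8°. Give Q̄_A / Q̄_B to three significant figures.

Q̄_A / Q̄_B ≈ 1.07

— Configuration A (φ=+1.8°):
Solar longitude: λ_s = 360° × (247 − 80)/365.25 = 164.600°.
sin δ = sin 23.44° × sin 164.600° = 0.10564, so δ = +6.064°.
cos H₀ = −tan(+1.8°) tan(+6.064°) = -0.0033, H₀ = 1.5741 rad.
Bracket: H₀ sin φ sin δ + cos φ cos δ sin H₀ = 1.5741×0.03141×0.10564 + 0.99951×0.99440×0.99999 = 0.005223 + 0.993903 = 0.999126.
Q̄ = (S₀/π) × [bracket] = (1361/π) × 0.999126 = 432.84 W/m².
— Configuration B (φ=+1.8°):
cos H₀ = −tan(+1.8°) tan(-18.800°) = 0.0107, H₀ = 1.5601 rad.
Bracket: H₀ sin φ sin δ + cos φ cos δ sin H₀ = 1.5601×0.03141×-0.32227 + 0.99951×0.94665×0.99994 = -0.015792 + 0.946129 = 0.930337.
Q̄ = (S₀/π) × [bracket] = (1361/π) × 0.930337 = 403.04 W/m².
Ratio Q̄_A / Q̄_B = 432.84 / 403.04 = 1.074.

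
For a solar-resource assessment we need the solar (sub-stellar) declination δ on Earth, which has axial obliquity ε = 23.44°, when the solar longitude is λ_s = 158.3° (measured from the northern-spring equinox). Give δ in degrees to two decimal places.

sin δ = sin ε · sin λ_s = sin 23.44° × sin 158.3° = 0.147081.
δ = arcsin(0.147081) = +8.46°.

δ = +8.46°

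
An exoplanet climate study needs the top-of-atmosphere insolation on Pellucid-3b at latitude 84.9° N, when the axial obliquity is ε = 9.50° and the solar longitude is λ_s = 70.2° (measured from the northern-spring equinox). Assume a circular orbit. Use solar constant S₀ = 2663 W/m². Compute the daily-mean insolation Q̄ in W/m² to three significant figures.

Q̄ ≈ 412 W/m²

Solar declination: sin δ = sin ε · sin λ_s = sin 9.50° × sin 70.2° = 0.15529, so δ = +8.934°.
cos H₀ = −tan(+84.9°) tan(+8.934°) = -1.7614 ≤ −1 ⇒ polar day, H₀ = π.
Bracket: H₀ sin φ sin δ + cos φ cos δ sin H₀ = 3.1416×0.99604×0.15529 + 0.08889×0.98787×0.00000 = 0.485927 + 0.000000 = 0.485927.
Q̄ = (S₀/π) × [bracket] = (2663/π) × 0.485927 = 411.9 W/m².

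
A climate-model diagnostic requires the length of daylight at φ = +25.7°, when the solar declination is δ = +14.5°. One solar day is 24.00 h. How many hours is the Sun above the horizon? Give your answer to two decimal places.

12.95 h

cos H₀ = −tan φ · tan δ = −tan(+25.7°) × tan(+14.500°) = -0.1245, so H₀ = 1.6956 rad = 97.15°.
Daylight = 2H₀/(2π) × 24.00 h = (1.6956/π) × 24.00 = 12.95 h.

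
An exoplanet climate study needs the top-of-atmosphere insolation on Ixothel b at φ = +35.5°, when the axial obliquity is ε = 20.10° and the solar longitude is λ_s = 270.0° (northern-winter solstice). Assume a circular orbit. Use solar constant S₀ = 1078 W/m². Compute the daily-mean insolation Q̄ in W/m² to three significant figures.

Q̄ ≈ 164 W/m²

Solar declination: sin δ = sin ε · sin λ_s = sin 20.10° × sin 270.0° = -0.34366, so δ = -20.100°.
cos H₀ = −tan(+35.5°) tan(-20.100°) = 0.2610, H₀ = 1.3067 rad.
Bracket: H₀ sin φ sin δ + cos φ cos δ sin H₀ = 1.3067×0.58070×-0.34366 + 0.81412×0.93909×0.96533 = -0.260769 + 0.738026 = 0.477257.
Q̄ = (S₀/π) × [bracket] = (1078/π) × 0.477257 = 163.8 W/m².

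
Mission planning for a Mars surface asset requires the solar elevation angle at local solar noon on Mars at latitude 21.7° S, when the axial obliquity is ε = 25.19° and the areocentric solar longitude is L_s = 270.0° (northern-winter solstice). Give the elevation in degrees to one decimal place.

86.5°

sin δ = sin 25.19° × sin 270.0° = -0.42562, so δ = -25.190°.
At local noon the hour angle is zero, so the zenith angle equals |ϕ − δ| = |-21.7° − (-25.190°)| = 3.490°.
Elevation = 90° − 3.490° = 86.5°.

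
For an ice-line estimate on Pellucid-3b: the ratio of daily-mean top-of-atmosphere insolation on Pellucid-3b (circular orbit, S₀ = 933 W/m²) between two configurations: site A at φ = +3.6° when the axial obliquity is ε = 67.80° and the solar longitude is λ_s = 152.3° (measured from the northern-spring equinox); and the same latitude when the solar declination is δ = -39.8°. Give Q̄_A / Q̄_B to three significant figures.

— Configuration A (φ=+3.6°):
Solar declination: sin δ = sin ε · sin λ_s = sin 67.80° × sin 152.3° = 0.43038, so δ = +25.492°.
cos H₀ = −tan(+3.6°) tan(+25.492°) = -0.0300, H₀ = 1.6008 rad.
Bracket: H₀ sin φ sin δ + cos φ cos δ sin H₀ = 1.6008×0.06279×0.43038 + 0.99803×0.90265×0.99955 = 0.043259 + 0.900466 = 0.943725.
Q̄ = (S₀/π) × [bracket] = (933/π) × 0.943725 = 280.27 W/m².
— Configuration B (φ=+3.6°):
cos H₀ = −tan(+3.6°) tan(-39.800°) = 0.0524, H₀ = 1.5184 rad.
Bracket: H₀ sin φ sin δ + cos φ cos δ sin H₀ = 1.5184×0.06279×-0.64011 + 0.99803×0.76828×0.99863 = -0.061028 + 0.765716 = 0.704688.
Q̄ = (S₀/π) × [bracket] = (933/π) × 0.704688 = 209.28 W/m².
Ratio Q̄_A / Q̄_B = 280.27 / 209.28 = 1.339.

Q̄_A / Q̄_B ≈ 1.34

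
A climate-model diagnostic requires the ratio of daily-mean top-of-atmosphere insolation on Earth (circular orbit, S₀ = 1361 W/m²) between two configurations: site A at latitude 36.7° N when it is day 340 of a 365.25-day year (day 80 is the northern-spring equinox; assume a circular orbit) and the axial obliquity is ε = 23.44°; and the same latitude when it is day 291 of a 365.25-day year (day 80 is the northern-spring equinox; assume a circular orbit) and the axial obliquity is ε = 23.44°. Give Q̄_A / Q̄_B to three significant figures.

— Configuration A (φ=+36.7°):
Solar longitude: λ_s = 360° × (340 − 80)/365.25 = 256.263°.
sin δ = sin 23.44° × sin 256.263° = -0.38641, so δ = -22.731°.
cos H₀ = −tan(+36.7°) tan(-22.731°) = 0.3123, H₀ = 1.2532 rad.
Bracket: H₀ sin φ sin δ + cos φ cos δ sin H₀ = 1.2532×0.59763×-0.38641 + 0.80178×0.92233×0.94999 = -0.289402 + 0.702523 = 0.413121.
Q̄ = (S₀/π) × [bracket] = (1361/π) × 0.413121 = 178.97 W/m².
— Configuration B (φ=+36.7°):
Solar longitude: λ_s = 360° × (291 − 80)/365.25 = 207.967°.
sin δ = sin 23.44° × sin 207.967° = -0.18655, so δ = -10.751°.
cos H₀ = −tan(+36.7°) tan(-10.751°) = 0.1415, H₀ = 1.4288 rad.
Bracket: H₀ sin φ sin δ + cos φ cos δ sin H₀ = 1.4288×0.59763×-0.18655 + 0.80178×0.98245×0.98993 = -0.159294 + 0.779777 = 0.620483.
Q̄ = (S₀/π) × [bracket] = (1361/π) × 0.620483 = 268.81 W/m².
Ratio Q̄_A / Q̄_B = 178.97 / 268.81 = 0.6658.

Q̄_A / Q̄_B ≈ 0.666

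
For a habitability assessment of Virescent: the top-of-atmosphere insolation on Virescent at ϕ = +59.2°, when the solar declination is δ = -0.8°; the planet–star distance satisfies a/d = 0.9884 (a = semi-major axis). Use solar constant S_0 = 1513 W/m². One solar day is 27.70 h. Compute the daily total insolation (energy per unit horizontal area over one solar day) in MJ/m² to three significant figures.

cos h₀ = −tan(+59.2°) tan(-0.800°) = 0.0234, h₀ = 1.5474 rad.
Bracket: h₀ sin ϕ sin δ + cos ϕ cos δ sin h₀ = 1.5474×0.85896×-0.01396 + 0.51204×0.99990×0.99973 = -0.018555 + 0.511851 = 0.493296.
Inverse-square distance factor (a/d)² = 0.9884² = 0.976935.
Q̄ = (S_0/π) × 0.976935 × [bracket] = (1513/π) × 0.976935 × 0.493296 = 232.09 W/m².
Daily total = Q̄ × 27.70 h × 3600 s/h = 232.09 × 27.70 × 3600 / 10⁶ = 23.14 MJ/m².

23.1 MJ/m²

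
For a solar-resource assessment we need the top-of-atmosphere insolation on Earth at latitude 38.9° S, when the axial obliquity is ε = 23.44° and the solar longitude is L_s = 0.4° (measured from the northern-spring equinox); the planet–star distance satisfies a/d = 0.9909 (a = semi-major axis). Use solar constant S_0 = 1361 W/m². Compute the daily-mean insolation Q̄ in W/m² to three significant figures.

Solar declination: sin δ = sin ε · sin L_s = sin 23.44° × sin 0.4° = 0.00278, so δ = +0.159°.
cos h₀ = −tan(-38.9°) tan(+0.159°) = 0.0022, h₀ = 1.5686 rad.
Bracket: h₀ sin ϕ sin δ + cos ϕ cos δ sin h₀ = 1.5686×-0.62796×0.00278 + 0.77824×1.00000×1.00000 = -0.002738 + 0.778240 = 0.775502.
Inverse-square distance factor (a/d)² = 0.9909² = 0.981883.
Q̄ = (S_0/π) × 0.981883 × [bracket] = (1361/π) × 0.981883 × 0.775502 = 329.9 W/m².

Q̄ ≈ 330 W/m²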